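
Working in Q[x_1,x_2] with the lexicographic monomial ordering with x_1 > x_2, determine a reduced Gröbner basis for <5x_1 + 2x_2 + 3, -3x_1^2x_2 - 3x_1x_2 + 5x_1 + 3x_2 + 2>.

G = {x_1 + 2/5x_2 + 3/5, x_2^3 + 1/2x_2^2 - 43/12x_2 + 25/12}

f_1 = 5x_1 + 2x_2 + 3, LT = x_1.
f_2 = -3x_1^2x_2 - 3x_1x_2 + 5x_1 + 3x_2 + 2, LT = x_1^2x_2.

S(f_1,f_2): lcm = x_1^2x_2. S = 2/5x_1x_2^2 - 2/5x_1x_2 + 5/3x_1 + x_2 + 2/3.
  reduce S modulo (f_1, f_2):
  remainder -4/25x_2^3 - 2/25x_2^2 + 43/75x_2 - 1/3 ≠ 0; add g_3 = -4/25x_2^3 - 2/25x_2^2 + 43/75x_2 - 1/3 to the basis.

The other S-polynomials (S(f_1,g_3), S(f_2,g_3)) all reduce to 0 modulo the current basis, so we have a Gröbner basis.
Inter-reduce: drop elements whose leading term is divisible by another's, tail-reduce, and make monic.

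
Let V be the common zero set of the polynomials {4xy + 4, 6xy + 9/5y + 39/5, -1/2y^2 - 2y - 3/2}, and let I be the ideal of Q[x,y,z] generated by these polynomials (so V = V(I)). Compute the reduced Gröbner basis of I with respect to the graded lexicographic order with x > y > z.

f_1 = 4xy + 4, LT = xy.
f_2 = 6xy + 9/5y + 39/5, LT = xy.
f_3 = -1/2y^2 - 2y - 3/2, LT = y^2.

S(f_1,f_2): lcm = xy. S = -3/10y - 3/10.
  leading term y: no divisor's leading term divides it; move -3/10y to the remainder.
  leading term 1: no divisor's leading term divides it; move -3/10 to the remainder.
  remainder -3/10y - 3/10 ≠ 0; add g_4 = -3/10y - 3/10 to the basis.

S(f_1,f_3): lcm = xy^2. S = -4xy - 3x + y.
  leading term xy: subtract (-1)·f_1 from -4xy - 3x + y → -3x + y + 4
  leading term x: no divisor's leading term divides it; move -3x to the remainder.
  leading term y: subtract (-10/3)·g_4 from y + 4 → 3
  leading term 1: no divisor's leading term divides it; move 3 to the remainder.
  remainder -3x + 3 ≠ 0; add g_5 = -3x + 3 to the basis.

The other S-polynomials (S(f_2,f_3), S(f_1,g_4), S(f_2,g_4), S(f_3,g_4), S(f_1,g_5), S(f_2,g_5), S(f_3,g_5), S(g_4,g_5)) all reduce to 0 modulo the current basis, so we have a Gröbner basis.
Inter-reduce: drop elements whose leading term is divisible by another's, tail-reduce, and make monic.

G = {x - 1, y + 1}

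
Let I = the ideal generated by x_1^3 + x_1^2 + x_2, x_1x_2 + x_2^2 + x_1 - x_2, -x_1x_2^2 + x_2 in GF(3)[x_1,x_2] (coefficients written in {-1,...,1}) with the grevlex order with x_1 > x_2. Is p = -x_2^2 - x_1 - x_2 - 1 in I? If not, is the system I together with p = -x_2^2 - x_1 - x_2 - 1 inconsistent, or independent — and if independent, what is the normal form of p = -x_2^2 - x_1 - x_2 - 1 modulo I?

First compute the reduced Gröbner basis of I by Buchberger's algorithm.
f_1 = x_1^3 + x_1^2 + x_2, LT = x_1^3.
f_2 = x_1x_2 + x_2^2 + x_1 - x_2, LT = x_1x_2.
f_3 = -x_1x_2^2 + x_2, LT = x_1x_2^2.

S(f_1,f_2): lcm = x_1^3x_2. S = -x_1^2x_2^2 - x_1^3 - x_1^2x_2 + x_2^2.
  leading term x_1^2x_2^2: subtract (-x_1x_2)·f_2 from -x_1^2x_2^2 - x_1^3 - x_1^2x_2 + x_2^2 → x_1x_2^3 - x_1^3 - x_1x_2^2 + x_2^2
  leading term x_1x_2^3: subtract (x_2^2)·f_2 from x_1x_2^3 - x_1^3 - x_1x_2^2 + x_2^2 → -x_2^4 - x_1^3 + x_1x_2^2 + x_2^3 + x_2^2
  leading term x_2^4: no divisor's leading term divides it; move -x_2^4 to the remainder.
  leading term x_1^3: subtract (-1)·f_1 from -x_1^3 + x_1x_2^2 + x_2^3 + x_2^2 → x_1x_2^2 + x_2^3 + x_1^2 + x_2^2 + x_2
  leading term x_1x_2^2: subtract (x_2)·f_2 from x_1x_2^2 + x_2^3 + x_1^2 + x_2^2 + x_2 → x_1^2 - x_1x_2 - x_2^2 + x_2
  leading term x_1^2: no divisor's leading term divides it; move x_1^2 to the remainder.
  leading term x_1x_2: subtract (-1)·f_2 from -x_1x_2 - x_2^2 + x_2 → x_1
  leading term x_1: no divisor's leading term divides it; move x_1 to the remainder.
  remainder -x_2^4 + x_1^2 + x_1 ≠ 0; add h_4 = -x_2^4 + x_1^2 + x_1 to the basis.

S(f_1,f_3): lcm = x_1^3x_2^2. S = x_1^2x_2^2 + x_1^2x_2 + x_2^3.
  leading term x_1^2x_2^2: subtract (x_1x_2)·f_2 from x_1^2x_2^2 + x_1^2x_2 + x_2^3 → -x_1x_2^3 + x_1x_2^2 + x_2^3
  leading term x_1x_2^3: subtract (-x_2^2)·f_2 from -x_1x_2^3 + x_1x_2^2 + x_2^3 → x_2^4 - x_1x_2^2
  leading term x_2^4: subtract (-1)·h_4 from x_2^4 - x_1x_2^2 → -x_1x_2^2 + x_1^2 + x_1
  leading term x_1x_2^2: subtract (-x_2)·f_2 from -x_1x_2^2 + x_1^2 + x_1 → x_2^3 + x_1^2 + x_1x_2 - x_2^2 + x_1
  leading term x_2^3: no divisor's leading term divides it; move x_2^3 to the remainder.
  leading term x_1^2: no divisor's leading term divides it; move x_1^2 to the remainder.
  leading term x_1x_2: subtract (1)·f_2 from x_1x_2 - x_2^2 + x_1 → x_2^2 + x_2
  leading term x_2^2: no divisor's leading term divides it; move x_2^2 to the remainder.
  leading term x_2: no divisor's leading term divides it; move x_2 to the remainder.
  remainder x_2^3 + x_1^2 + x_2^2 + x_2 ≠ 0; add h_5 = x_2^3 + x_1^2 + x_2^2 + x_2 to the basis.

S(f_2,f_3): lcm = x_1x_2^2. S = x_2^3 + x_1x_2 - x_2^2 + x_2.
  leading term x_2^3: subtract (1)·h_5 from x_2^3 + x_1x_2 - x_2^2 + x_2 → -x_1^2 + x_1x_2 + x_2^2
  leading term x_1^2: no divisor's leading term divides it; move -x_1^2 to the remainder.
  leading term x_1x_2: subtract (1)·f_2 from x_1x_2 + x_2^2 → -x_1 + x_2
  leading term x_1: no divisor's leading term divides it; move -x_1 to the remainder.
  leading term x_2: no divisor's leading term divides it; move x_2 to the remainder.
  remainder -x_1^2 - x_1 + x_2 ≠ 0; add h_6 = -x_1^2 - x_1 + x_2 to the basis.

S(f_3,h_4): lcm = x_1x_2^4. S = x_1^3 - x_2^3 + x_1^2.
  leading term x_1^3: subtract (1)·f_1 from x_1^3 - x_2^3 + x_1^2 → -x_2^3 - x_2
  leading term x_2^3: subtract (-1)·h_5 from -x_2^3 - x_2 → x_1^2 + x_2^2
  leading term x_1^2: subtract (-1)·h_6 from x_1^2 + x_2^2 → x_2^2 - x_1 + x_2
  leading term x_2^2: no divisor's leading term divides it; move x_2^2 to the remainder.
  leading term x_1: no divisor's leading term divides it; move -x_1 to the remainder.
  leading term x_2: no divisor's leading term divides it; move x_2 to the remainder.
  remainder x_2^2 - x_1 + x_2 ≠ 0; add h_7 = x_2^2 - x_1 + x_2 to the basis.

S(f_2,h_5): lcm = x_1x_2^3. S = x_2^4 - x_1^3 - x_2^3 - x_1x_2.
  leading term x_2^4: subtract (-1)·h_4 from x_2^4 - x_1^3 - x_2^3 - x_1x_2 → -x_1^3 - x_2^3 + x_1^2 - x_1x_2 + x_1
  leading term x_1^3: subtract (-1)·f_1 from -x_1^3 - x_2^3 + x_1^2 - x_1x_2 + x_1 → -x_2^3 - x_1^2 - x_1x_2 + x_1 + x_2
  leading term x_2^3: subtract (-1)·h_5 from -x_2^3 - x_1^2 - x_1x_2 + x_1 + x_2 → -x_1x_2 + x_2^2 + x_1 - x_2
  leading term x_1x_2: subtract (-1)·f_2 from -x_1x_2 + x_2^2 + x_1 - x_2 → -x_2^2 - x_1 + x_2
  leading term x_2^2: subtract (-1)·h_7 from -x_2^2 - x_1 + x_2 → x_1 - x_2
  leading term x_1: no divisor's leading term divides it; move x_1 to the remainder.
  leading term x_2: no divisor's leading term divides it; move -x_2 to the remainder.
  remainder x_1 - x_2 ≠ 0; add h_8 = x_1 - x_2 to the basis.

S(h_4,h_5): lcm = x_2^4. S = -x_1^2x_2 - x_2^3 - x_1^2 - x_2^2 - x_1.
  leading term x_1^2x_2: subtract (-x_1)·f_2 from -x_1^2x_2 - x_2^3 - x_1^2 - x_2^2 - x_1 → x_1x_2^2 - x_2^3 - x_1x_2 - x_2^2 - x_1
  leading term x_1x_2^2: subtract (x_2)·f_2 from x_1x_2^2 - x_2^3 - x_1x_2 - x_2^2 - x_1 → x_2^3 + x_1x_2 - x_1
  leading term x_2^3: subtract (1)·h_5 from x_2^3 + x_1x_2 - x_1 → -x_1^2 + x_1x_2 - x_2^2 - x_1 - x_2
  leading term x_1^2: subtract (1)·h_6 from -x_1^2 + x_1x_2 - x_2^2 - x_1 - x_2 → x_1x_2 - x_2^2 + x_2
  leading term x_1x_2: subtract (1)·f_2 from x_1x_2 - x_2^2 + x_2 → x_2^2 - x_1 - x_2
  leading term x_2^2: subtract (1)·h_7 from x_2^2 - x_1 - x_2 → x_2
  leading term x_2: no divisor's leading term divides it; move x_2 to the remainder.
  remainder x_2 ≠ 0; add h_9 = x_2 to the basis.

The other S-polynomials (S(f_1,h_4), S(f_2,h_4), S(f_1,h_5), S(f_3,h_5), S(f_1,h_6), S(f_2,h_6), S(f_3,h_6), S(h_4,h_6), S(h_5,h_6), S(f_1,h_7), S(f_2,h_7), S(f_3,h_7), S(h_4,h_7), S(h_5,h_7), S(h_6,h_7), S(f_1,h_8), S(f_2,h_8), S(f_3,h_8), S(h_4,h_8), S(h_5,h_8), S(h_6,h_8), S(h_7,h_8), S(f_1,h_9), S(f_2,h_9), S(f_3,h_9), S(h_4,h_9), S(h_5,h_9), S(h_6,h_9), S(h_7,h_9), S(h_8,h_9)) all reduce to 0 modulo the current basis, so we have a Gröbner basis.
Inter-reduce: drop elements whose leading term is divisible by another's, tail-reduce, and make monic.
Reduced Gröbner basis: {x_1, x_2}.
Label its elements g_1 = x_1, g_2 = x_2.

Reduce p = -x_2^2 - x_1 - x_2 - 1 modulo G:
  leading term x_2^2: subtract (-x_2)·g_2 from -x_2^2 - x_1 - x_2 - 1 → -x_1 - x_2 - 1
  leading term x_1: subtract (-1)·g_1 from -x_1 - x_2 - 1 → -x_2 - 1
  leading term x_2: subtract (-1)·g_2 from -x_2 - 1 → -1
  leading term 1: no divisor's leading term divides it; move -1 to the remainder.
  normal form = -1.
The normal form is nonzero, so p ∉ I. Since p minus its normal form lies in I, I + (p) = I + (r) where r = -1; decide whether this ideal is the whole ring.
Here r = -1 is a nonzero constant, hence a unit: 1 ∈ I + (p), the Gröbner basis of I + (p) is {1}, and the enlarged system has no common solution — adjoining p is inconsistent.

The remainder on division by a Gröbner basis is unique — it is the normal form.

Adjoining -x_2^2 - x_1 - x_2 - 1 makes the ideal the whole ring: the system is inconsistent.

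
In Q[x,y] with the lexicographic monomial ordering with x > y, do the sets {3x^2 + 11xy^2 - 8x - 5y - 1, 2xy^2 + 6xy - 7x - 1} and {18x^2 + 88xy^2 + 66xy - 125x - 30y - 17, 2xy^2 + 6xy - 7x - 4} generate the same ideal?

No, the ideals differ.

For a fixed monomial order, each ideal has a unique reduced Gröbner basis; comparing bases decides equality.
Buchberger on the first generating set:
f_1 = 3x^2 + 11xy^2 - 8x - 5y - 1, LT = x^2.
f_2 = 2xy^2 + 6xy - 7x - 1, LT = xy^2.

S(f_1,f_2): lcm = x^2y^2. S = -3x^2y + 7/2x^2 + 11/3xy^4 - 8/3xy^2 + 1/2x - 5/3y^3 - 1/3y^2.
  reduce S modulo (f_1, f_2):
  remainder 1/2x - 5/3y^3 - 7/2y^2 + 29/6y - 1/6 ≠ 0; add g_3 = 1/2x - 5/3y^3 - 7/2y^2 + 29/6y - 1/6 to the basis.

S(f_2,g_3): lcm = xy^2. S = 3xy - 7/2x + 10/3y^5 + 7y^4 - 29/3y^3 + 1/3y^2 - 1/2.
  reduce S modulo (f_1, f_2, g_3):
  remainder 10/3y^5 + 17y^4 - 1/3y^3 - 319/6y^2 + 209/6y - 5/3 ≠ 0; add g_4 = 10/3y^5 + 17y^4 - 1/3y^3 - 319/6y^2 + 209/6y - 5/3 to the basis.

The other S-polynomials (S(f_1,g_3), S(f_1,g_4), S(f_2,g_4), S(g_3,g_4)) all reduce to 0 modulo the current basis, so we have a Gröbner basis.
Inter-reduce: drop elements whose leading term is divisible by another's, tail-reduce, and make monic.
Reduced Gröbner basis: {x - 10/3y^3 - 7y^2 + 29/3y - 1/3, y^5 + 51/10y^4 - 1/10y^3 - 319/20y^2 + 209/20y - 1/2}.

Buchberger on the second generating set:
h_1 = 18x^2 + 88xy^2 + 66xy - 125x - 30y - 17, LT = x^2.
h_2 = 2xy^2 + 6xy - 7x - 4, LT = xy^2.

S(h_1,h_2): lcm = x^2y^2. S = -3x^2y + 7/2x^2 + 44/9xy^4 + 11/3xy^3 - 125/18xy^2 + 2x - 5/3y^3 - 17/18y^2.
  reduce S modulo (h_1, h_2):
  remainder 2x - 5/3y^3 + 23/6y^2 + 31/3y - 127/12 ≠ 0; add k_3 = 2x - 5/3y^3 + 23/6y^2 + 31/3y - 127/12 to the basis.

S(h_2,k_3): lcm = xy^2. S = 3xy - 7/2x + 5/6y^5 - 23/12y^4 - 31/6y^3 + 127/24y^2 - 2.
  reduce S modulo (h_1, h_2, k_3):
  remainder 5/6y^5 + 7/12y^4 - 83/6y^3 - 7/2y^2 + 815/24y - 985/48 ≠ 0; add k_4 = 5/6y^5 + 7/12y^4 - 83/6y^3 - 7/2y^2 + 815/24y - 985/48 to the basis.

The other S-polynomials (S(h_1,k_3), S(h_1,k_4), S(h_2,k_4), S(k_3,k_4)) all reduce to 0 modulo the current basis, so we have a Gröbner basis.
Inter-reduce: drop elements whose leading term is divisible by another's, tail-reduce, and make monic.
Reduced Gröbner basis: {x - 5/6y^3 + 23/12y^2 + 31/6y - 127/24, y^5 + 7/10y^4 - 83/5y^3 - 21/5y^2 + 163/4y - 197/8}.

These differ, so the ideals are not equal.
The same test decides containment: I ⊆ J iff every generator of I reduces to 0 modulo a Gröbner basis of J.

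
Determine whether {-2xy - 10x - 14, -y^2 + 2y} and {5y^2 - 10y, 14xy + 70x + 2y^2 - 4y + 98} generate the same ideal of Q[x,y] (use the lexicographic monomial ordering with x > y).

Since reduced Gröbner bases are canonical representatives of ideals under a given ordering, it suffices to compute and compare them.
Buchberger on the first generating set:
f_1 = -2xy - 10x - 14, LT = xy.
f_2 = -y^2 + 2y, LT = y^2.

S(f_1,f_2): lcm = xy^2. S = 7xy + 7y.
  leading term xy: subtract (-7/2)·f_1 from 7xy + 7y → -35x + 7y - 49
  leading term x: no divisor's leading term divides it; move -35x to the remainder.
  leading term y: no divisor's leading term divides it; move 7y to the remainder.
  leading term 1: no divisor's leading term divides it; move -49 to the remainder.
  remainder -35x + 7y - 49 ≠ 0; add g_3 = -35x + 7y - 49 to the basis.

S(f_1,g_3): lcm = xy. S = 5x + 1/5y^2 - 7/5y + 7.
  leading term x: subtract (-1/7)·g_3 from 5x + 1/5y^2 - 7/5y + 7 → 1/5y^2 - 2/5y
  leading term y^2: subtract (-1/5)·f_2 from 1/5y^2 - 2/5y → 0
  remainder 0.

S(f_2,g_3): leading monomials are coprime, so the S-polynomial reduces to 0 (Buchberger's first criterion).
Every S-polynomial of the final basis reduces to 0, so we have a Gröbner basis.
Inter-reduce: drop elements whose leading term is divisible by another's, tail-reduce, and make monic.
Reduced Gröbner basis: {x - 1/5y + 7/5, y^2 - 2y}.

Buchberger on the second generating set:
h_1 = 5y^2 - 10y, LT = y^2.
h_2 = 14xy + 70x + 2y^2 - 4y + 98, LT = xy.

S(h_1,h_2): lcm = xy^2. S = -7xy - 1/7y^3 + 2/7y^2 - 7y.
  leading term xy: subtract (-1/2)·h_2 from -7xy - 1/7y^3 + 2/7y^2 - 7y → 35x - 1/7y^3 + 9/7y^2 - 9y + 49
  leading term x: no divisor's leading term divides it; move 35x to the remainder.
  leading term y^3: subtract (-1/35y)·h_1 from -1/7y^3 + 9/7y^2 - 9y + 49 → y^2 - 9y + 49
  leading term y^2: subtract (1/5)·h_1 from y^2 - 9y + 49 → -7y + 49
  leading term y: no divisor's leading term divides it; move -7y to the remainder.
  leading term 1: no divisor's leading term divides it; move 49 to the remainder.
  remainder 35x - 7y + 49 ≠ 0; add k_3 = 35x - 7y + 49 to the basis.

S(h_1,k_3): leading monomials are coprime, so the S-polynomial reduces to 0 (Buchberger's first criterion).
S(h_2,k_3): lcm = xy. S = 5x + 12/35y^2 - 59/35y + 7.
  leading term x: subtract (1/7)·k_3 from 5x + 12/35y^2 - 59/35y + 7 → 12/35y^2 - 24/35y
  leading term y^2: subtract (12/175)·h_1 from 12/35y^2 - 24/35y → 0
  remainder 0.

Every S-polynomial of the final basis reduces to 0, so we have a Gröbner basis.
Inter-reduce: drop elements whose leading term is divisible by another's, tail-reduce, and make monic.
Reduced Gröbner basis: {x - 1/5y + 7/5, y^2 - 2y}.

Same reduced basis, so the two generating sets span the same ideal.

Yes, the ideals are equal.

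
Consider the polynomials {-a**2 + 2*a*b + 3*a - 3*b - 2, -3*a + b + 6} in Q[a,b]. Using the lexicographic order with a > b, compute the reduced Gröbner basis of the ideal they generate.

f_1 = -a**2 + 2*a*b + 3*a - 3*b - 2, LT = a**2.
f_2 = -3*a + b + 6, LT = a.

S(f_1,f_2): lcm = a**2. S = -5/3*a*b - a + 3*b + 2.
  leading term a*b: subtract (5/9*b)·f_2 from -5/3*a*b - a + 3*b + 2 → -a - 5/9*b**2 - 1/3*b + 2
  leading term a: subtract (1/3)·f_2 from -a - 5/9*b**2 - 1/3*b + 2 → -5/9*b**2 - 2/3*b
  leading term b**2: no divisor's leading term divides it; move -5/9*b**2 to the remainder.
  leading term b: no divisor's leading term divides it; move -2/3*b to the remainder.
  remainder -5/9*b**2 - 2/3*b ≠ 0; add g_3 = -5/9*b**2 - 2/3*b to the basis.

The other S-polynomials (S(f_1,g_3), S(f_2,g_3)) all reduce to 0 modulo the current basis, so we have a Gröbner basis.
Inter-reduce: drop elements whose leading term is divisible by another's, tail-reduce, and make monic.

G = {a - 1/3*b - 2, b**2 + 6/5*b}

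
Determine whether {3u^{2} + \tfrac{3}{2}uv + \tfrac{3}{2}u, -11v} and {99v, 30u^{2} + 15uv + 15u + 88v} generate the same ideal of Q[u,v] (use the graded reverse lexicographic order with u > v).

Equality of ideals is decidable: compute both reduced Gröbner bases (unique for the ordering) and check whether they agree.
Buchberger on the first generating set:
f_1 = 3u^{2} + \tfrac{3}{2}uv + \tfrac{3}{2}u, LT = u^{2}.
f_2 = -11v, LT = v.

S(f_1,f_2): leading monomials are coprime, so the S-polynomial reduces to 0 (Buchberger's first criterion).
Every S-polynomial of the final basis reduces to 0, so we have a Gröbner basis.
Inter-reduce: drop elements whose leading term is divisible by another's, tail-reduce, and make monic.
Reduced Gröbner basis: {u^{2} + \tfrac{1}{2}u, v}.

Buchberger on the second generating set:
h_1 = 99v, LT = v.
h_2 = 30u^{2} + 15uv + 15u + 88v, LT = u^{2}.

S(h_1,h_2): leading monomials are coprime, so the S-polynomial reduces to 0 (Buchberger's first criterion).
Every S-polynomial of the final basis reduces to 0, so we have a Gröbner basis.
Inter-reduce: drop elements whose leading term is divisible by another's, tail-reduce, and make monic.
Reduced Gröbner basis: {u^{2} + \tfrac{1}{2}u, v}.

The two bases agree; hence the ideals are identical.

Yes, the ideals are equal.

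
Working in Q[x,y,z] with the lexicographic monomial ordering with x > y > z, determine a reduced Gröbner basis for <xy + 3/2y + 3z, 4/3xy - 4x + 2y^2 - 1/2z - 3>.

f_1 = xy + 3/2y + 3z, LT = xy.
f_2 = 4/3xy - 4x + 2y^2 - 1/2z - 3, LT = xy.

S(f_1,f_2): lcm = xy. S = 3x - 3/2y^2 + 3/2y + 27/8z + 9/4.
  reduce S modulo (f_1, f_2):
  remainder 3x - 3/2y^2 + 3/2y + 27/8z + 9/4 ≠ 0; add g_3 = 3x - 3/2y^2 + 3/2y + 27/8z + 9/4 to the basis.

S(f_1,g_3): lcm = xy. S = 1/2y^3 - 1/2y^2 - 9/8yz + 3/4y + 3z.
  reduce S modulo (f_1, f_2, g_3):
  remainder 1/2y^3 - 1/2y^2 - 9/8yz + 3/4y + 3z ≠ 0; add g_4 = 1/2y^3 - 1/2y^2 - 9/8yz + 3/4y + 3z to the basis.

The other S-polynomials (S(f_2,g_3), S(f_1,g_4), S(f_2,g_4), S(g_3,g_4)) all reduce to 0 modulo the current basis, so we have a Gröbner basis.
Inter-reduce: drop elements whose leading term is divisible by another's, tail-reduce, and make monic.

G = {x - 1/2y^2 + 1/2y + 9/8z + 3/4, y^3 - y^2 - 9/4yz + 3/2y + 6z}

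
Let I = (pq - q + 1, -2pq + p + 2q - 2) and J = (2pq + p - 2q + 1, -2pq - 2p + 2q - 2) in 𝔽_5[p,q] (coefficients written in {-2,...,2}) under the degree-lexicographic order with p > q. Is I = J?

No, the ideals differ.

Equality of ideals is decidable: compute both reduced Gröbner bases (unique for the ordering) and check whether they agree.
Buchberger on the first generating set:
f_1 = pq - q + 1, LT = pq.
f_2 = -2pq + p + 2q - 2, LT = pq.

S(f_1,f_2): lcm = pq. S = -2p.
  leading term p: no divisor's leading term divides it; move -2p to the remainder.
  remainder -2p ≠ 0; add g_3 = -2p to the basis.

S(f_1,g_3): lcm = pq. S = -q + 1.
  leading term q: no divisor's leading term divides it; move -q to the remainder.
  leading term 1: no divisor's leading term divides it; move 1 to the remainder.
  remainder -q + 1 ≠ 0; add g_4 = -q + 1 to the basis.

The other S-polynomials (S(f_2,g_3), S(f_1,g_4), S(f_2,g_4), S(g_3,g_4)) all reduce to 0 modulo the current basis, so we have a Gröbner basis.
Inter-reduce: drop elements whose leading term is divisible by another's, tail-reduce, and make monic.
Reduced Gröbner basis: {p, q - 1}.

Buchberger on the second generating set:
h_1 = 2pq + p - 2q + 1, LT = pq.
h_2 = -2pq - 2p + 2q - 2, LT = pq.

S(h_1,h_2): lcm = pq. S = 2p + 2.
  leading term p: no divisor's leading term divides it; move 2p to the remainder.
  leading term 1: no divisor's leading term divides it; move 2 to the remainder.
  remainder 2p + 2 ≠ 0; add k_3 = 2p + 2 to the basis.

S(h_1,k_3): lcm = pq. S = -2p - 2q - 2.
  leading term p: subtract (-1)·k_3 from -2p - 2q - 2 → -2q
  leading term q: no divisor's leading term divides it; move -2q to the remainder.
  remainder -2q ≠ 0; add k_4 = -2q to the basis.

The other S-polynomials (S(h_2,k_3), S(h_1,k_4), S(h_2,k_4), S(k_3,k_4)) all reduce to 0 modulo the current basis, so we have a Gröbner basis.
Inter-reduce: drop elements whose leading term is divisible by another's, tail-reduce, and make monic.
Reduced Gröbner basis: {p + 1, q}.

These differ, so the ideals are not equal.
The same test decides containment: I ⊆ J iff every generator of I reduces to 0 modulo a Gröbner basis of J.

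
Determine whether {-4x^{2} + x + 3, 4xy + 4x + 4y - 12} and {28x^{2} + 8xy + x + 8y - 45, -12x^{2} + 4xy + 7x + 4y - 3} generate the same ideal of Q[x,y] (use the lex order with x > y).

Equality of ideals is decidable: compute both reduced Gröbner bases (unique for the ordering) and check whether they agree.
Buchberger on the first generating set:
f_1 = -4x^{2} + x + 3, LT = x^{2}.
f_2 = 4xy + 4x + 4y - 12, LT = xy.

S(f_1,f_2): lcm = x^{2}y. S = -x^{2} - \tfrac{5}{4}xy + 3x - \tfrac{3}{4}y.
  reduce S modulo (f_1, f_2):
  remainder 4x + \tfrac{1}{2}y - \tfrac{9}{2} ≠ 0; add g_3 = 4x + \tfrac{1}{2}y - \tfrac{9}{2} to the basis.

S(f_2,g_3): lcm = xy. S = x - \tfrac{1}{8}y^{2} + \tfrac{17}{8}y - 3.
  reduce S modulo (f_1, f_2, g_3):
  remainder -\tfrac{1}{8}y^{2} + 2y - \tfrac{15}{8} ≠ 0; add g_4 = -\tfrac{1}{8}y^{2} + 2y - \tfrac{15}{8} to the basis.

The other S-polynomials (S(f_1,g_3), S(f_1,g_4), S(f_2,g_4), S(g_3,g_4)) all reduce to 0 modulo the current basis, so we have a Gröbner basis.
Inter-reduce: drop elements whose leading term is divisible by another's, tail-reduce, and make monic.
Reduced Gröbner basis: {x + \tfrac{1}{8}y - \tfrac{9}{8}, y^{2} - 16y + 15}.

Buchberger on the second generating set:
h_1 = 28x^{2} + 8xy + x + 8y - 45, LT = x^{2}.
h_2 = -12x^{2} + 4xy + 7x + 4y - 3, LT = x^{2}.

S(h_1,h_2): lcm = x^{2}. S = \tfrac{13}{21}xy + \tfrac{13}{21}x + \tfrac{13}{21}y - \tfrac{13}{7}.
  reduce S modulo (h_1, h_2):
  remainder \tfrac{13}{21}xy + \tfrac{13}{21}x + \tfrac{13}{21}y - \tfrac{13}{7} ≠ 0; add k_3 = \tfrac{13}{21}xy + \tfrac{13}{21}x + \tfrac{13}{21}y - \tfrac{13}{7} to the basis.

S(h_1,k_3): lcm = x^{2}y. S = -x^{2} + \tfrac{2}{7}xy^{2} - \tfrac{27}{28}xy + 3x + \tfrac{2}{7}y^{2} - \tfrac{45}{28}y.
  reduce S modulo (h_1, h_2, k_3):
  remainder 4x + \tfrac{1}{2}y - \tfrac{9}{2} ≠ 0; add k_4 = 4x + \tfrac{1}{2}y - \tfrac{9}{2} to the basis.

S(k_3,k_4): lcm = xy. S = x - \tfrac{1}{8}y^{2} + \tfrac{17}{8}y - 3.
  reduce S modulo (h_1, h_2, k_3, k_4):
  remainder -\tfrac{1}{8}y^{2} + 2y - \tfrac{15}{8} ≠ 0; add k_5 = -\tfrac{1}{8}y^{2} + 2y - \tfrac{15}{8} to the basis.

The other S-polynomials (S(h_2,k_3), S(h_1,k_4), S(h_2,k_4), S(h_1,k_5), S(h_2,k_5), S(k_3,k_5), S(k_4,k_5)) all reduce to 0 modulo the current basis, so we have a Gröbner basis.
Inter-reduce: drop elements whose leading term is divisible by another's, tail-reduce, and make monic.
Reduced Gröbner basis: {x + \tfrac{1}{8}y - \tfrac{9}{8}, y^{2} - 16y + 15}.

These coincide, so the ideals are equal.

Yes, the ideals are equal.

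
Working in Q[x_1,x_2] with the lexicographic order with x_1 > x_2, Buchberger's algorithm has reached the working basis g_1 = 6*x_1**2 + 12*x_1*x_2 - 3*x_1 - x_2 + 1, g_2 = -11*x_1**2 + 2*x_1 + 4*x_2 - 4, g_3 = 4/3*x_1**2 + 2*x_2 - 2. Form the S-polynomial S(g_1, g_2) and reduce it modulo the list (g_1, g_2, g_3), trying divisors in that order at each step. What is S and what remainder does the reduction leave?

S(g_1, g_2) = 2*x_1*x_2 - 7/22*x_1 + 13/66*x_2 - 13/66; remainder on division = 2*x_1*x_2 - 7/22*x_1 + 13/66*x_2 - 13/66.

lcm(LM(g_1), LM(g_2)) = x_1**2.
S = (lcm/LT(g_1))·g_1 − (lcm/LT(g_2))·g_2 = 2*x_1*x_2 - 7/22*x_1 + 13/66*x_2 - 13/66.
Reduce S modulo (g_1, g_2, g_3) in that order:
  leading term x_1*x_2: no divisor's leading term divides it; move 2*x_1*x_2 to the remainder.
  leading term x_1: no divisor's leading term divides it; move -7/22*x_1 to the remainder.
  leading term x_2: no divisor's leading term divides it; move 13/66*x_2 to the remainder.
  leading term 1: no divisor's leading term divides it; move -13/66 to the remainder.
The remainder 2*x_1*x_2 - 7/22*x_1 + 13/66*x_2 - 13/66 is nonzero, so it would be added as the next basis element.
An S-polynomial is built so that the two leading terms cancel; whether anything survives reduction is exactly the Gröbner-basis criterion.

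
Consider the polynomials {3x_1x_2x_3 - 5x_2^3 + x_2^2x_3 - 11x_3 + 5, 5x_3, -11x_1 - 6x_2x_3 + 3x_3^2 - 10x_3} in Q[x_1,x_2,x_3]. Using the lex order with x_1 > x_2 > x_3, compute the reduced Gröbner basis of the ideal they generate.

f_1 = 3x_1x_2x_3 - 5x_2^3 + x_2^2x_3 - 11x_3 + 5, LT = x_1x_2x_3.
f_2 = 5x_3, LT = x_3.
f_3 = -11x_1 - 6x_2x_3 + 3x_3^2 - 10x_3, LT = x_1.

S(f_1,f_2): lcm = x_1x_2x_3. S = -5/3x_2^3 + 1/3x_2^2x_3 - 11/3x_3 + 5/3.
  leading term x_2^3: no divisor's leading term divides it; move -5/3x_2^3 to the remainder.
  leading term x_2^2x_3: subtract (1/15x_2^2)·f_2 from 1/3x_2^2x_3 - 11/3x_3 + 5/3 → -11/3x_3 + 5/3
  leading term x_3: subtract (-11/15)·f_2 from -11/3x_3 + 5/3 → 5/3
  leading term 1: no divisor's leading term divides it; move 5/3 to the remainder.
  remainder -5/3x_2^3 + 5/3 ≠ 0; add g_4 = -5/3x_2^3 + 5/3 to the basis.

The other S-polynomials (S(f_1,f_3), S(f_2,f_3), S(f_1,g_4), S(f_2,g_4), S(f_3,g_4)) all reduce to 0 modulo the current basis, so we have a Gröbner basis.
Inter-reduce: drop elements whose leading term is divisible by another's, tail-reduce, and make monic.

G = {x_1, x_2^3 - 1, x_3}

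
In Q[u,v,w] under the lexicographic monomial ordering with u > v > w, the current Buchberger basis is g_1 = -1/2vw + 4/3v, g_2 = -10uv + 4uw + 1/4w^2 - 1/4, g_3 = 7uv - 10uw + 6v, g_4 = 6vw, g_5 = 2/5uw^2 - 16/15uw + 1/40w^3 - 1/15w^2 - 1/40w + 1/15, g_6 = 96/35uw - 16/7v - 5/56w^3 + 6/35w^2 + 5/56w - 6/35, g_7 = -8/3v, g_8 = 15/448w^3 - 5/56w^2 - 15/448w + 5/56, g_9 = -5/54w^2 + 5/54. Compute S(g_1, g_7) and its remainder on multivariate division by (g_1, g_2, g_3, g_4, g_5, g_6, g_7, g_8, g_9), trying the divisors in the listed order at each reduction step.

lcm(LM(g_1), LM(g_7)) = vw.
S = (lcm/LT(g_1))·g_1 − (lcm/LT(g_7))·g_7 = -8/3v.
Reduce S modulo (g_1, g_2, g_3, g_4, g_5, g_6, g_7, g_8, g_9) in that order:
  leading term v: subtract (1)·g_7 from -8/3v → 0
The remainder is 0, so this S-polynomial contributes no new basis element.

S(g_1, g_7) = -8/3v; remainder on division = 0.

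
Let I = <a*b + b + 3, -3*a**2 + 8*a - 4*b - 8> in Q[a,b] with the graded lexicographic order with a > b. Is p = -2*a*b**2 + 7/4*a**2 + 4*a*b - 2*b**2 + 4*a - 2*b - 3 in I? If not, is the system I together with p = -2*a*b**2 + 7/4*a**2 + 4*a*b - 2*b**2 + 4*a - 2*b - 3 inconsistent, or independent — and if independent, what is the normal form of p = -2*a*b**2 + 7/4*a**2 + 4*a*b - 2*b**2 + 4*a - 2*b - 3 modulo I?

-2*a*b**2 + 7/4*a**2 + 4*a*b - 2*b**2 + 4*a - 2*b - 3 is independent of I; its normal form modulo I is 26/3*a - 7/3*b - 59/3.

First compute the reduced Gröbner basis of I by Buchberger's algorithm.
f_1 = a*b + b + 3, LT = a*b.
f_2 = -3*a**2 + 8*a - 4*b - 8, LT = a**2.

S(f_1,f_2): lcm = a**2*b. S = 11/3*a*b - 4/3*b**2 + 3*a - 8/3*b.
  reduce S modulo (f_1, f_2):
  remainder -4/3*b**2 + 3*a - 19/3*b - 11 ≠ 0; add h_3 = -4/3*b**2 + 3*a - 19/3*b - 11 to the basis.

The other S-polynomials (S(f_1,h_3), S(f_2,h_3)) all reduce to 0 modulo the current basis, so we have a Gröbner basis.
Inter-reduce: drop elements whose leading term is divisible by another's, tail-reduce, and make monic.
Reduced Gröbner basis: {a**2 - 8/3*a + 4/3*b + 8/3, a*b + b + 3, b**2 - 9/4*a + 19/4*b + 33/4}.
Label its elements g_1 = a**2 - 8/3*a + 4/3*b + 8/3, g_2 = a*b + b + 3, g_3 = b**2 - 9/4*a + 19/4*b + 33/4.

Reduce p = -2*a*b**2 + 7/4*a**2 + 4*a*b - 2*b**2 + 4*a - 2*b - 3 modulo G:
  leading term a*b**2: subtract (-2*b)·g_2 from -2*a*b**2 + 7/4*a**2 + 4*a*b - 2*b**2 + 4*a - 2*b - 3 → 7/4*a**2 + 4*a*b + 4*a + 4*b - 3
  leading term a**2: subtract (7/4)·g_1 from 7/4*a**2 + 4*a*b + 4*a + 4*b - 3 → 4*a*b + 26/3*a + 5/3*b - 23/3
  leading term a*b: subtract (4)·g_2 from 4*a*b + 26/3*a + 5/3*b - 23/3 → 26/3*a - 7/3*b - 59/3
  leading term a: no divisor's leading term divides it; move 26/3*a to the remainder.
  leading term b: no divisor's leading term divides it; move -7/3*b to the remainder.
  leading term 1: no divisor's leading term divides it; move -59/3 to the remainder.
  normal form = 26/3*a - 7/3*b - 59/3.
The normal form is nonzero, so p ∉ I. Since p minus its normal form lies in I, I + (p) = I + (r) where r = 26/3*a - 7/3*b - 59/3; decide whether this ideal is the whole ring.
Run Buchberger on G together with r (pairs among the g_i already reduce to 0 since G is a Gröbner basis):
g_1 = a**2 - 8/3*a + 4/3*b + 8/3, LT = a**2.
g_2 = a*b + b + 3, LT = a*b.
g_3 = b**2 - 9/4*a + 19/4*b + 33/4, LT = b**2.
r = 26/3*a - 7/3*b - 59/3, LT = a.

S(g_1,r): lcm = a**2. S = 7/26*a*b - 31/78*a + 4/3*b + 8/3.
  reduce S modulo (g_1, g_2, g_3, r):
  remainder 647/676*b + 647/676 ≠ 0; add m_5 = 647/676*b + 647/676 to the basis.

The other S-polynomials (S(g_1,g_2), S(g_1,g_3), S(g_2,g_3), S(g_2,r), S(g_3,r), S(g_1,m_5), S(g_2,m_5), S(g_3,m_5), S(r,m_5)) all reduce to 0 modulo the current basis, so we have a Gröbner basis.
Inter-reduce: drop elements whose leading term is divisible by another's, tail-reduce, and make monic.
Reduced Gröbner basis: {a - 2, b + 1}.
The reduced Gröbner basis of I + (p) is {a - 2, b + 1} ≠ {1}, a proper ideal, so the enlarged system stays consistent: p is independent of I, with normal form 26/3*a - 7/3*b - 59/3.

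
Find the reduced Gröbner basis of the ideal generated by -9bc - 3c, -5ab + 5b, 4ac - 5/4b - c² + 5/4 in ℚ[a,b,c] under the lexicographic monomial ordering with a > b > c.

f_1 = -9bc - 3c, LT = bc.
f_2 = -5ab + 5b, LT = ab.
f_3 = 4ac - 5/4b - c² + 5/4, LT = ac.

S(f_1,f_2): lcm = abc. S = ⅓ac + bc.
  reduce S modulo (f_1, f_2, f_3):
  remainder 5/48b + 1/12c² - ⅓c - 5/48 ≠ 0; add g_4 = 5/48b + 1/12c² - ⅓c - 5/48 to the basis.

S(f_1,g_4): lcm = bc. S = -⅘c³ + 16/5c² + 4/3c.
  reduce S modulo (f_1, f_2, f_3, g_4):
  remainder -⅘c³ + 16/5c² + 4/3c ≠ 0; add g_5 = -⅘c³ + 16/5c² + 4/3c to the basis.

S(f_2,g_4): lcm = ab. S = -⅘ac² + 16/5ac + a - b.
  reduce S modulo (f_1, f_2, f_3, g_4, g_5):
  remainder a - 1 ≠ 0; add g_6 = a - 1 to the basis.

The other S-polynomials (S(f_1,f_3), S(f_2,f_3), S(f_3,g_4), S(f_1,g_5), S(f_2,g_5), S(f_3,g_5), S(g_4,g_5), S(f_1,g_6), S(f_2,g_6), S(f_3,g_6), S(g_4,g_6), S(g_5,g_6)) all reduce to 0 modulo the current basis, so we have a Gröbner basis.
Inter-reduce: drop elements whose leading term is divisible by another's, tail-reduce, and make monic.

G = {a - 1, b + ⅘c² - 16/5c - 1, c³ - 4c² - 5/3c}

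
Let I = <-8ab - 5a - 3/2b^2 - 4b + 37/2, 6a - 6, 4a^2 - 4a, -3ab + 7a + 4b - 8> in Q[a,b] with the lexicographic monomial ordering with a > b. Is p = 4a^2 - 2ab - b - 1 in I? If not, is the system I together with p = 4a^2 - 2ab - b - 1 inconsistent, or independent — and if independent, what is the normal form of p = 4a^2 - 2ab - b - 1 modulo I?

4a^2 - 2ab - b - 1 lies in I (it reduces to 0).

First compute the reduced Gröbner basis of I by Buchberger's algorithm.
f_1 = -8ab - 5a - 3/2b^2 - 4b + 37/2, LT = ab.
f_2 = 6a - 6, LT = a.
f_3 = 4a^2 - 4a, LT = a^2.
f_4 = -3ab + 7a + 4b - 8, LT = ab.

S(f_1,f_2): lcm = ab. S = 5/8a + 3/16b^2 + 3/2b - 37/16.
  leading term a: subtract (5/48)·f_2 from 5/8a + 3/16b^2 + 3/2b - 37/16 → 3/16b^2 + 3/2b - 27/16
  leading term b^2: no divisor's leading term divides it; move 3/16b^2 to the remainder.
  leading term b: no divisor's leading term divides it; move 3/2b to the remainder.
  leading term 1: no divisor's leading term divides it; move -27/16 to the remainder.
  remainder 3/16b^2 + 3/2b - 27/16 ≠ 0; add h_5 = 3/16b^2 + 3/2b - 27/16 to the basis.

S(f_1,f_3): lcm = a^2b. S = 5/8a^2 + 3/16ab^2 + 3/2ab - 37/16a.
  leading term a^2: subtract (5/48a)·f_2 from 5/8a^2 + 3/16ab^2 + 3/2ab - 37/16a → 3/16ab^2 + 3/2ab - 27/16a
  leading term ab^2: subtract (-3/128b)·f_1 from 3/16ab^2 + 3/2ab - 27/16a → 177/128ab - 27/16a - 9/256b^3 - 3/32b^2 + 111/256b
  leading term ab: subtract (-177/1024)·f_1 from 177/128ab - 27/16a - 9/256b^3 - 3/32b^2 + 111/256b → -2613/1024a - 9/256b^3 - 723/2048b^2 - 33/128b + 6549/2048
  leading term a: subtract (-871/2048)·f_2 from -2613/1024a - 9/256b^3 - 723/2048b^2 - 33/128b + 6549/2048 → -9/256b^3 - 723/2048b^2 - 33/128b + 1323/2048
  leading term b^3: subtract (-3/16b)·h_5 from -9/256b^3 - 723/2048b^2 - 33/128b + 1323/2048 → -147/2048b^2 - 147/256b + 1323/2048
  leading term b^2: subtract (-49/128)·h_5 from -147/2048b^2 - 147/256b + 1323/2048 → 0
  remainder 0.

S(f_1,f_4): lcm = ab. S = 71/24a + 3/16b^2 + 11/6b - 239/48.
  leading term a: subtract (71/144)·f_2 from 71/24a + 3/16b^2 + 11/6b - 239/48 → 3/16b^2 + 11/6b - 97/48
  leading term b^2: subtract (1)·h_5 from 3/16b^2 + 11/6b - 97/48 → 1/3b - 1/3
  leading term b: no divisor's leading term divides it; move 1/3b to the remainder.
  leading term 1: no divisor's leading term divides it; move -1/3 to the remainder.
  remainder 1/3b - 1/3 ≠ 0; add h_6 = 1/3b - 1/3 to the basis.

S(f_2,f_3): lcm = a^2. S = 0.
  remainder 0.

S(f_2,f_4): lcm = ab. S = 7/3a + 1/3b - 8/3.
  leading term a: subtract (7/18)·f_2 from 7/3a + 1/3b - 8/3 → 1/3b - 1/3
  leading term b: subtract (1)·h_6 from 1/3b - 1/3 → 0
  remainder 0.

S(f_3,f_4): lcm = a^2b. S = 7/3a^2 + 1/3ab - 8/3a.
  leading term a^2: subtract (7/18a)·f_2 from 7/3a^2 + 1/3ab - 8/3a → 1/3ab - 1/3a
  leading term ab: subtract (-1/24)·f_1 from 1/3ab - 1/3a → -13/24a - 1/16b^2 - 1/6b + 37/48
  leading term a: subtract (-13/144)·f_2 from -13/24a - 1/16b^2 - 1/6b + 37/48 → -1/16b^2 - 1/6b + 11/48
  leading term b^2: subtract (-1/3)·h_5 from -1/16b^2 - 1/6b + 11/48 → 1/3b - 1/3
  leading term b: subtract (1)·h_6 from 1/3b - 1/3 → 0
  remainder 0.

S(f_1,h_5): lcm = ab^2. S = -59/8ab + 9a + 3/16b^3 + 1/2b^2 - 37/16b.
  leading term ab: subtract (59/64)·f_1 from -59/8ab + 9a + 3/16b^3 + 1/2b^2 - 37/16b → 871/64a + 3/16b^3 + 241/128b^2 + 11/8b - 2183/128
  leading term a: subtract (871/384)·f_2 from 871/64a + 3/16b^3 + 241/128b^2 + 11/8b - 2183/128 → 3/16b^3 + 241/128b^2 + 11/8b - 441/128
  leading term b^3: subtract (b)·h_5 from 3/16b^3 + 241/128b^2 + 11/8b - 441/128 → 49/128b^2 + 49/16b - 441/128
  leading term b^2: subtract (49/24)·h_5 from 49/128b^2 + 49/16b - 441/128 → 0
  remainder 0.

S(f_2,h_5): leading monomials are coprime, so the S-polynomial reduces to 0 (Buchberger's first criterion).
S(f_3,h_5): leading monomials are coprime, so the S-polynomial reduces to 0 (Buchberger's first criterion).
S(f_4,h_5): lcm = ab^2. S = -31/3ab + 9a - 4/3b^2 + 8/3b.
  leading term ab: subtract (31/24)·f_1 from -31/3ab + 9a - 4/3b^2 + 8/3b → 371/24a + 29/48b^2 + 47/6b - 1147/48
  leading term a: subtract (371/144)·f_2 from 371/24a + 29/48b^2 + 47/6b - 1147/48 → 29/48b^2 + 47/6b - 135/16
  leading term b^2: subtract (29/9)·h_5 from 29/48b^2 + 47/6b - 135/16 → 3b - 3
  leading term b: subtract (9)·h_6 from 3b - 3 → 0
  remainder 0.

S(f_1,h_6): lcm = ab. S = 13/8a + 3/16b^2 + 1/2b - 37/16.
  leading term a: subtract (13/48)·f_2 from 13/8a + 3/16b^2 + 1/2b - 37/16 → 3/16b^2 + 1/2b - 11/16
  leading term b^2: subtract (1)·h_5 from 3/16b^2 + 1/2b - 11/16 → -b + 1
  leading term b: subtract (-3)·h_6 from -b + 1 → 0
  remainder 0.

S(f_2,h_6): leading monomials are coprime, so the S-polynomial reduces to 0 (Buchberger's first criterion).
S(f_3,h_6): leading monomials are coprime, so the S-polynomial reduces to 0 (Buchberger's first criterion).
S(f_4,h_6): lcm = ab. S = -4/3a - 4/3b + 8/3.
  leading term a: subtract (-2/9)·f_2 from -4/3a - 4/3b + 8/3 → -4/3b + 4/3
  leading term b: subtract (-4)·h_6 from -4/3b + 4/3 → 0
  remainder 0.

S(h_5,h_6): lcm = b^2. S = 9b - 9.
  leading term b: subtract (27)·h_6 from 9b - 9 → 0
  remainder 0.

Every S-polynomial of the final basis reduces to 0, so we have a Gröbner basis.
Inter-reduce: drop elements whose leading term is divisible by another's, tail-reduce, and make monic.
Reduced Gröbner basis: {a - 1, b - 1}.
Label its elements g_1 = a - 1, g_2 = b - 1.

Reduce p = 4a^2 - 2ab - b - 1 modulo G:
  leading term a^2: subtract (4a)·g_1 from 4a^2 - 2ab - b - 1 → -2ab + 4a - b - 1
  leading term ab: subtract (-2b)·g_1 from -2ab + 4a - b - 1 → 4a - 3b - 1
  leading term a: subtract (4)·g_1 from 4a - 3b - 1 → -3b + 3
  leading term b: subtract (-3)·g_2 from -3b + 3 → 0
  normal form = 0.
Since the normal form is 0, p ∈ I.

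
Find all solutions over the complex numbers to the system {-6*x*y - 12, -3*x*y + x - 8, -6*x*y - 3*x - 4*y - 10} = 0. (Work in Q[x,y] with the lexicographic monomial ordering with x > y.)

{(2, -1)}

Compute a lex Gröbner basis by Buchberger's algorithm.
f_1 = -6*x*y - 12, LT = x*y.
f_2 = -3*x*y + x - 8, LT = x*y.
f_3 = -6*x*y - 3*x - 4*y - 10, LT = x*y.

S(f_1,f_2): lcm = x*y. S = 1/3*x - 2/3.
  reduce S modulo (f_1, f_2, f_3):
  remainder 1/3*x - 2/3 ≠ 0; add h_4 = 1/3*x - 2/3 to the basis.

S(f_1,f_3): lcm = x*y. S = -1/2*x - 2/3*y + 1/3.
  reduce S modulo (f_1, f_2, f_3, h_4):
  remainder -2/3*y - 2/3 ≠ 0; add h_5 = -2/3*y - 2/3 to the basis.

The other S-polynomials (S(f_2,f_3), S(f_1,h_4), S(f_2,h_4), S(f_3,h_4), S(f_1,h_5), S(f_2,h_5), S(f_3,h_5), S(h_4,h_5)) all reduce to 0 modulo the current basis, so we have a Gröbner basis.
Inter-reduce: drop elements whose leading term is divisible by another's, tail-reduce, and make monic.
Reduced Gröbner basis: {x - 2, y + 1}.

From the last basis element, y + 1 = 0, so y takes values in {-1}. Each choice, substituted upward through the basis, yields the corresponding point(s) of the solution set.
  y = -1: the earlier basis element becomes x - 2 = 0, giving x = 2 — point (2, -1).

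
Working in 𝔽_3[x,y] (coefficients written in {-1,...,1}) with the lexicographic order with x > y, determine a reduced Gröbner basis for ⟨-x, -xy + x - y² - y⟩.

G = {x, y² + y}

Buchberger's algorithm terminates because the ascending chain of leading-term ideals stabilizes.

f_1 = -x, LT = x.
f_2 = -xy + x - y² - y, LT = xy.

S(f_1,f_2): lcm = xy. S = x - y² - y.
  reduce S modulo (f_1, f_2):
  remainder -y² - y ≠ 0; add g_3 = -y² - y to the basis.

The other S-polynomials (S(f_1,g_3), S(f_2,g_3)) all reduce to 0 modulo the current basis, so we have a Gröbner basis.
Inter-reduce: drop elements whose leading term is divisible by another's, tail-reduce, and make monic.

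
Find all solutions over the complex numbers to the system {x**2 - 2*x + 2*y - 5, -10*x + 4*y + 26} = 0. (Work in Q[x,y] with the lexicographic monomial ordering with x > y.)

Compute a lex Gröbner basis by Buchberger's algorithm.
f_1 = x**2 - 2*x + 2*y - 5, LT = x**2.
f_2 = -10*x + 4*y + 26, LT = x.

S(f_1,f_2): lcm = x**2. S = 2/5*x*y + 3/5*x + 2*y - 5.
  leading term x*y: subtract (-1/25*y)·f_2 from 2/5*x*y + 3/5*x + 2*y - 5 → 3/5*x + 4/25*y**2 + 76/25*y - 5
  leading term x: subtract (-3/50)·f_2 from 3/5*x + 4/25*y**2 + 76/25*y - 5 → 4/25*y**2 + 82/25*y - 86/25
  leading term y**2: no divisor's leading term divides it; move 4/25*y**2 to the remainder.
  leading term y: no divisor's leading term divides it; move 82/25*y to the remainder.
  leading term 1: no divisor's leading term divides it; move -86/25 to the remainder.
  remainder 4/25*y**2 + 82/25*y - 86/25 ≠ 0; add h_3 = 4/25*y**2 + 82/25*y - 86/25 to the basis.

The other S-polynomials (S(f_1,h_3), S(f_2,h_3)) all reduce to 0 modulo the current basis, so we have a Gröbner basis.
Inter-reduce: drop elements whose leading term is divisible by another's, tail-reduce, and make monic.
Reduced Gröbner basis: {x - 2/5*y - 13/5, y**2 + 41/2*y - 43/2}.

Since the basis is lex-ordered, y**2 + 41/2*y - 43/2 is univariate in y. Its roots are {-43/2, 1}. Back-substituting each root into the other basis elements fixes the other coordinates.
  y = -43/2: the earlier basis element becomes x + 6 = 0, giving x = -6 — point (-6, -43/2).
  y = 1: the earlier basis element becomes x - 3 = 0, giving x = 3 — point (3, 1).
Substituting each solution back into the original system confirms all equations vanish.
This is the nonlinear analogue of row-reducing a linear system.

{(-6, -43/2), (3, 1)}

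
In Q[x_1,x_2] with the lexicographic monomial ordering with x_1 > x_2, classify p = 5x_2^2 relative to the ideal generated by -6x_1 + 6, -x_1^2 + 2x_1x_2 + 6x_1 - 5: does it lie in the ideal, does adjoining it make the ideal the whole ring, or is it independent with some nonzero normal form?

5x_2^2 lies in I (it reduces to 0).

First compute the reduced Gröbner basis of I by Buchberger's algorithm.
f_1 = -6x_1 + 6, LT = x_1.
f_2 = -x_1^2 + 2x_1x_2 + 6x_1 - 5, LT = x_1^2.

S(f_1,f_2): lcm = x_1^2. S = 2x_1x_2 + 5x_1 - 5.
  reduce S modulo (f_1, f_2):
  remainder 2x_2 ≠ 0; add h_3 = 2x_2 to the basis.

The other S-polynomials (S(f_1,h_3), S(f_2,h_3)) all reduce to 0 modulo the current basis, so we have a Gröbner basis.
Inter-reduce: drop elements whose leading term is divisible by another's, tail-reduce, and make monic.
Reduced Gröbner basis: {x_1 - 1, x_2}.
Label its elements g_1 = x_1 - 1, g_2 = x_2.

Reduce p = 5x_2^2 modulo G:
  leading term x_2^2: subtract (5x_2)·g_2 from 5x_2^2 → 0
  normal form = 0.
Since the normal form is 0, p ∈ I.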